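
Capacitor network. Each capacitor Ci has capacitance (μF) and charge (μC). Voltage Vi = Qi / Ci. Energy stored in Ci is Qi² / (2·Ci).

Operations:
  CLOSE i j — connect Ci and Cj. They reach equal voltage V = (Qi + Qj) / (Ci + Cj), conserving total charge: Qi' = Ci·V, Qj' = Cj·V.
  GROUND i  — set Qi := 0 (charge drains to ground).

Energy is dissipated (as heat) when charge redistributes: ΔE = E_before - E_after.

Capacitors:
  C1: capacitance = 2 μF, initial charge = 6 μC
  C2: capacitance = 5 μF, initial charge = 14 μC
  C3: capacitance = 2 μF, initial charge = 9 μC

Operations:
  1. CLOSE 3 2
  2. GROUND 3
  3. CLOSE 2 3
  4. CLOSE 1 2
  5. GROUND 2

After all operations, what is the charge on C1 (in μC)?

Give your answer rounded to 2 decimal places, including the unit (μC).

Answer: 5.07 μC

Derivation:
Initial: C1(2μF, Q=6μC, V=3.00V), C2(5μF, Q=14μC, V=2.80V), C3(2μF, Q=9μC, V=4.50V)
Op 1: CLOSE 3-2: Q_total=23.00, C_total=7.00, V=3.29; Q3=6.57, Q2=16.43; dissipated=2.064
Op 2: GROUND 3: Q3=0; energy lost=10.796
Op 3: CLOSE 2-3: Q_total=16.43, C_total=7.00, V=2.35; Q2=11.73, Q3=4.69; dissipated=7.711
Op 4: CLOSE 1-2: Q_total=17.73, C_total=7.00, V=2.53; Q1=5.07, Q2=12.67; dissipated=0.305
Op 5: GROUND 2: Q2=0; energy lost=16.047
Final charges: Q1=5.07, Q2=0.00, Q3=4.69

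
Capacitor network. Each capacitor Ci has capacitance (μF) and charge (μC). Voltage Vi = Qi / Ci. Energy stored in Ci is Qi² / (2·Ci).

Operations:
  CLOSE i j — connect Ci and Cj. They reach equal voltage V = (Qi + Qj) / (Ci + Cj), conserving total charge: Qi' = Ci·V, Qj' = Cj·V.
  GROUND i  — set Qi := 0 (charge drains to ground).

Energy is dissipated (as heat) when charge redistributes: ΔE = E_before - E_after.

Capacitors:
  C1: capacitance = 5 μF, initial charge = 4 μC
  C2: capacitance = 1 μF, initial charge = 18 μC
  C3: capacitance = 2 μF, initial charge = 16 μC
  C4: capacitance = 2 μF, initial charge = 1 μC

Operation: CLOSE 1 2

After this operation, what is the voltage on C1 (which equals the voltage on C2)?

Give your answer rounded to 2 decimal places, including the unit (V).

Initial: C1(5μF, Q=4μC, V=0.80V), C2(1μF, Q=18μC, V=18.00V), C3(2μF, Q=16μC, V=8.00V), C4(2μF, Q=1μC, V=0.50V)
Op 1: CLOSE 1-2: Q_total=22.00, C_total=6.00, V=3.67; Q1=18.33, Q2=3.67; dissipated=123.267

Answer: 3.67 V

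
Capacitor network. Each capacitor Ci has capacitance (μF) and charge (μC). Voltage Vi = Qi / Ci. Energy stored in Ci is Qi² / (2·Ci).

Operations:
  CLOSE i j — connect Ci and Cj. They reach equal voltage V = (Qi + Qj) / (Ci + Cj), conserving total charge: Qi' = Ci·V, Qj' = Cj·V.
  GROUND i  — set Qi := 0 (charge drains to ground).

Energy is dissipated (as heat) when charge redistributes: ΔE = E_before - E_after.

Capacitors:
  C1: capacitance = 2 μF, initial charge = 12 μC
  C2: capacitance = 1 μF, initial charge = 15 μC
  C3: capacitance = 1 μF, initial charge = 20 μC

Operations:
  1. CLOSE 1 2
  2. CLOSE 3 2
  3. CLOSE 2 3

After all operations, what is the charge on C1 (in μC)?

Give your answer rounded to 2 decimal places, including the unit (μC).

Answer: 18.00 μC

Derivation:
Initial: C1(2μF, Q=12μC, V=6.00V), C2(1μF, Q=15μC, V=15.00V), C3(1μF, Q=20μC, V=20.00V)
Op 1: CLOSE 1-2: Q_total=27.00, C_total=3.00, V=9.00; Q1=18.00, Q2=9.00; dissipated=27.000
Op 2: CLOSE 3-2: Q_total=29.00, C_total=2.00, V=14.50; Q3=14.50, Q2=14.50; dissipated=30.250
Op 3: CLOSE 2-3: Q_total=29.00, C_total=2.00, V=14.50; Q2=14.50, Q3=14.50; dissipated=0.000
Final charges: Q1=18.00, Q2=14.50, Q3=14.50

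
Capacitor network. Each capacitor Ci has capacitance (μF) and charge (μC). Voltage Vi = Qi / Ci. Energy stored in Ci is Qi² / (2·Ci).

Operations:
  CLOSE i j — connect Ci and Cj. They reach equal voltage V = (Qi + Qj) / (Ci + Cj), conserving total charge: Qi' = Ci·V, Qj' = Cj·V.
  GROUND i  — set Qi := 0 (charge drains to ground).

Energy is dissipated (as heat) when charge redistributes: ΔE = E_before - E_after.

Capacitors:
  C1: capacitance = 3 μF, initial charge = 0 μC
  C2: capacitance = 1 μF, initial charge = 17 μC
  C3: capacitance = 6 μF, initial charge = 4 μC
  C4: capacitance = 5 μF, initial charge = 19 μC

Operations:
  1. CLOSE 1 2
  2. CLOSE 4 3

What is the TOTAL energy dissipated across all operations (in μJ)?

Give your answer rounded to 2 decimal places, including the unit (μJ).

Initial: C1(3μF, Q=0μC, V=0.00V), C2(1μF, Q=17μC, V=17.00V), C3(6μF, Q=4μC, V=0.67V), C4(5μF, Q=19μC, V=3.80V)
Op 1: CLOSE 1-2: Q_total=17.00, C_total=4.00, V=4.25; Q1=12.75, Q2=4.25; dissipated=108.375
Op 2: CLOSE 4-3: Q_total=23.00, C_total=11.00, V=2.09; Q4=10.45, Q3=12.55; dissipated=13.388
Total dissipated: 121.763 μJ

Answer: 121.76 μJ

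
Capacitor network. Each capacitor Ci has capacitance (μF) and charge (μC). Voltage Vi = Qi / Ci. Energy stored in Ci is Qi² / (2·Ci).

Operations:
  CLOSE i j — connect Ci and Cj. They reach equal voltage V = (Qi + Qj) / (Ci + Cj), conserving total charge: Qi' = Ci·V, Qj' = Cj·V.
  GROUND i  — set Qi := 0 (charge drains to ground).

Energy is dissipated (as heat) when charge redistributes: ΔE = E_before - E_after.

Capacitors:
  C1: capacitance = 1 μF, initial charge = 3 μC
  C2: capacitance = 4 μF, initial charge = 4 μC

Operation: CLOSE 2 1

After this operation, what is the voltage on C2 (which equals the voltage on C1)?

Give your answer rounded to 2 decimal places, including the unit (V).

Initial: C1(1μF, Q=3μC, V=3.00V), C2(4μF, Q=4μC, V=1.00V)
Op 1: CLOSE 2-1: Q_total=7.00, C_total=5.00, V=1.40; Q2=5.60, Q1=1.40; dissipated=1.600

Answer: 1.40 V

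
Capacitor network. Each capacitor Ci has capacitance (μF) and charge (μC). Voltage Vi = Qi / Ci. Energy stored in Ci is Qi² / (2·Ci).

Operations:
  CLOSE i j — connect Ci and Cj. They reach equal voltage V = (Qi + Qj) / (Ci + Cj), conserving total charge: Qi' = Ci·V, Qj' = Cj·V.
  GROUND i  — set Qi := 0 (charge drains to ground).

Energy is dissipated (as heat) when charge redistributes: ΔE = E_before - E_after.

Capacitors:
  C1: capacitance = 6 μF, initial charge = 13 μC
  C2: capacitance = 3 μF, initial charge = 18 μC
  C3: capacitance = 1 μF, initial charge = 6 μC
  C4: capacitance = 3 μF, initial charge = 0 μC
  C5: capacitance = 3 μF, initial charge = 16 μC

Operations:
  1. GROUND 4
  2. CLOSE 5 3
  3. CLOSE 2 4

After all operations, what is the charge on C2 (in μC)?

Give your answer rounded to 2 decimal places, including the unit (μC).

Answer: 9.00 μC

Derivation:
Initial: C1(6μF, Q=13μC, V=2.17V), C2(3μF, Q=18μC, V=6.00V), C3(1μF, Q=6μC, V=6.00V), C4(3μF, Q=0μC, V=0.00V), C5(3μF, Q=16μC, V=5.33V)
Op 1: GROUND 4: Q4=0; energy lost=0.000
Op 2: CLOSE 5-3: Q_total=22.00, C_total=4.00, V=5.50; Q5=16.50, Q3=5.50; dissipated=0.167
Op 3: CLOSE 2-4: Q_total=18.00, C_total=6.00, V=3.00; Q2=9.00, Q4=9.00; dissipated=27.000
Final charges: Q1=13.00, Q2=9.00, Q3=5.50, Q4=9.00, Q5=16.50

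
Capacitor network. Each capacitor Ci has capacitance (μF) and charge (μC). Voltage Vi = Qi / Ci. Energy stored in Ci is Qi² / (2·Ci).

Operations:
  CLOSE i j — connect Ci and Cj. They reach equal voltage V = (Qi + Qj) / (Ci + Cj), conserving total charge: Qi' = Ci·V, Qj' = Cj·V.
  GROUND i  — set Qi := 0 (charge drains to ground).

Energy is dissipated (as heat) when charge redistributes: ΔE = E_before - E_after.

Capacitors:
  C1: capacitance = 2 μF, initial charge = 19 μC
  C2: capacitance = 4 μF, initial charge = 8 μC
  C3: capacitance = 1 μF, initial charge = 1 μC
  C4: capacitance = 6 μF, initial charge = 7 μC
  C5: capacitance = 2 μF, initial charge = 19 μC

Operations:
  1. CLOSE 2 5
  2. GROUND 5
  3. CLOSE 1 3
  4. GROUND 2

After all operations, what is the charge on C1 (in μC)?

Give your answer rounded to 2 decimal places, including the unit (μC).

Answer: 13.33 μC

Derivation:
Initial: C1(2μF, Q=19μC, V=9.50V), C2(4μF, Q=8μC, V=2.00V), C3(1μF, Q=1μC, V=1.00V), C4(6μF, Q=7μC, V=1.17V), C5(2μF, Q=19μC, V=9.50V)
Op 1: CLOSE 2-5: Q_total=27.00, C_total=6.00, V=4.50; Q2=18.00, Q5=9.00; dissipated=37.500
Op 2: GROUND 5: Q5=0; energy lost=20.250
Op 3: CLOSE 1-3: Q_total=20.00, C_total=3.00, V=6.67; Q1=13.33, Q3=6.67; dissipated=24.083
Op 4: GROUND 2: Q2=0; energy lost=40.500
Final charges: Q1=13.33, Q2=0.00, Q3=6.67, Q4=7.00, Q5=0.00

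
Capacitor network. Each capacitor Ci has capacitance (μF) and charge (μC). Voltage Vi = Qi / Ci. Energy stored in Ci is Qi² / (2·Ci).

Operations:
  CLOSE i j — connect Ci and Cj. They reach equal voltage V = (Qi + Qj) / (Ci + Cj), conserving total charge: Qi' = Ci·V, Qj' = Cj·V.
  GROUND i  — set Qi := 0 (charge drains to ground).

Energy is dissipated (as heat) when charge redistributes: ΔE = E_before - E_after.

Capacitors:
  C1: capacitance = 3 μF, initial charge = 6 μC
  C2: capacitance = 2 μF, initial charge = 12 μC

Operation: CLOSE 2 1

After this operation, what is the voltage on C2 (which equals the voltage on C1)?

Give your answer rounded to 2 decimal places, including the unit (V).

Answer: 3.60 V

Derivation:
Initial: C1(3μF, Q=6μC, V=2.00V), C2(2μF, Q=12μC, V=6.00V)
Op 1: CLOSE 2-1: Q_total=18.00, C_total=5.00, V=3.60; Q2=7.20, Q1=10.80; dissipated=9.600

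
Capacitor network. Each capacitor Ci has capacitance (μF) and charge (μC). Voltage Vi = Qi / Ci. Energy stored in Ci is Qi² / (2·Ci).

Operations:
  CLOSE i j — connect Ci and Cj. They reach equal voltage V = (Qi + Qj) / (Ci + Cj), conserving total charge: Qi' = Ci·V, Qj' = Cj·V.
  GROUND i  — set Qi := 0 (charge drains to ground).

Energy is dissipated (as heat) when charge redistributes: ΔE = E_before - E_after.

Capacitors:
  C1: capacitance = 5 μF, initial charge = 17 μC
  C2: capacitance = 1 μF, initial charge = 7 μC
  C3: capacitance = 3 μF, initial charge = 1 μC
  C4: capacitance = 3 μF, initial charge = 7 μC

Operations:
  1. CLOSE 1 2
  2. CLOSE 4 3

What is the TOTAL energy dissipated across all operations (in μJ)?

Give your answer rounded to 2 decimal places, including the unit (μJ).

Initial: C1(5μF, Q=17μC, V=3.40V), C2(1μF, Q=7μC, V=7.00V), C3(3μF, Q=1μC, V=0.33V), C4(3μF, Q=7μC, V=2.33V)
Op 1: CLOSE 1-2: Q_total=24.00, C_total=6.00, V=4.00; Q1=20.00, Q2=4.00; dissipated=5.400
Op 2: CLOSE 4-3: Q_total=8.00, C_total=6.00, V=1.33; Q4=4.00, Q3=4.00; dissipated=3.000
Total dissipated: 8.400 μJ

Answer: 8.40 μJ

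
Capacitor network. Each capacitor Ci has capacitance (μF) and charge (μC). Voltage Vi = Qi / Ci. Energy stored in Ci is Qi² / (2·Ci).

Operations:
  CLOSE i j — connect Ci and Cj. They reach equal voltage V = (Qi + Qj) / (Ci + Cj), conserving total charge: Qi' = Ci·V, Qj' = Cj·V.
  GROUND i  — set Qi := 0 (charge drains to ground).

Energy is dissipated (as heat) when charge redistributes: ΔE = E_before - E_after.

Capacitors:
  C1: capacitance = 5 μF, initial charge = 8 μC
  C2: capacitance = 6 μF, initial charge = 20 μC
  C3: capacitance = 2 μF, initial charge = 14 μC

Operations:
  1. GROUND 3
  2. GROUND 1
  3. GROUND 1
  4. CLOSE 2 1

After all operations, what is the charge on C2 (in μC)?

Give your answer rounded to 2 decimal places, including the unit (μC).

Answer: 10.91 μC

Derivation:
Initial: C1(5μF, Q=8μC, V=1.60V), C2(6μF, Q=20μC, V=3.33V), C3(2μF, Q=14μC, V=7.00V)
Op 1: GROUND 3: Q3=0; energy lost=49.000
Op 2: GROUND 1: Q1=0; energy lost=6.400
Op 3: GROUND 1: Q1=0; energy lost=0.000
Op 4: CLOSE 2-1: Q_total=20.00, C_total=11.00, V=1.82; Q2=10.91, Q1=9.09; dissipated=15.152
Final charges: Q1=9.09, Q2=10.91, Q3=0.00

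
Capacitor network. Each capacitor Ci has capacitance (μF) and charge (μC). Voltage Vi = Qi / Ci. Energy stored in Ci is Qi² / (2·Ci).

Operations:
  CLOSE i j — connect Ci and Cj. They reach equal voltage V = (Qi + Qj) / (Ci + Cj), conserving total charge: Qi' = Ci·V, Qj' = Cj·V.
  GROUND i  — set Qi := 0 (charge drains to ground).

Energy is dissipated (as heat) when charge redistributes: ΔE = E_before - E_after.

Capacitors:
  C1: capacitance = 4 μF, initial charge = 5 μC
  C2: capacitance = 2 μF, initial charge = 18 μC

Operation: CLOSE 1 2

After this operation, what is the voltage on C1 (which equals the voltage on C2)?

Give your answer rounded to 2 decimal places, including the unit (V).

Answer: 3.83 V

Derivation:
Initial: C1(4μF, Q=5μC, V=1.25V), C2(2μF, Q=18μC, V=9.00V)
Op 1: CLOSE 1-2: Q_total=23.00, C_total=6.00, V=3.83; Q1=15.33, Q2=7.67; dissipated=40.042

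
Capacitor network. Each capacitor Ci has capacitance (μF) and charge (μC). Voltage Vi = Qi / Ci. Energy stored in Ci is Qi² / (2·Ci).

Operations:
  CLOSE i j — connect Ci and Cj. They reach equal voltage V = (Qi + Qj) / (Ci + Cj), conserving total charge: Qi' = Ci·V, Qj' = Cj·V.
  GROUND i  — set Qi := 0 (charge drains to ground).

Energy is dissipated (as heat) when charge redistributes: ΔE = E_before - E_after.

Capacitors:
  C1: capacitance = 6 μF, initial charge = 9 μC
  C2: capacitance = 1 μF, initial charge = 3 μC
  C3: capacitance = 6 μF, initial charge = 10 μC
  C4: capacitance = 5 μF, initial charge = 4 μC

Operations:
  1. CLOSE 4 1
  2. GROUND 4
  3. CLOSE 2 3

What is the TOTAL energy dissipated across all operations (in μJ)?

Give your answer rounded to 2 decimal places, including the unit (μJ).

Answer: 4.92 μJ

Derivation:
Initial: C1(6μF, Q=9μC, V=1.50V), C2(1μF, Q=3μC, V=3.00V), C3(6μF, Q=10μC, V=1.67V), C4(5μF, Q=4μC, V=0.80V)
Op 1: CLOSE 4-1: Q_total=13.00, C_total=11.00, V=1.18; Q4=5.91, Q1=7.09; dissipated=0.668
Op 2: GROUND 4: Q4=0; energy lost=3.492
Op 3: CLOSE 2-3: Q_total=13.00, C_total=7.00, V=1.86; Q2=1.86, Q3=11.14; dissipated=0.762
Total dissipated: 4.922 μJ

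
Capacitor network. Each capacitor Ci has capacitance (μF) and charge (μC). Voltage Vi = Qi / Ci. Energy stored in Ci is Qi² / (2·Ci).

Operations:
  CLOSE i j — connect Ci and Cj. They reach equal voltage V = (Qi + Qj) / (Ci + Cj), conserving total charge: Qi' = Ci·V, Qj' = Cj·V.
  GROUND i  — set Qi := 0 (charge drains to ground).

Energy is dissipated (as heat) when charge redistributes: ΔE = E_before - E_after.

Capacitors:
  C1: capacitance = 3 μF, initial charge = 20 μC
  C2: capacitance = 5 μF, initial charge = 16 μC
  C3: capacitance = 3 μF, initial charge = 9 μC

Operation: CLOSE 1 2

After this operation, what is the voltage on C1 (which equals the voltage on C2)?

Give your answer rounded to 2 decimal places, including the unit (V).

Answer: 4.50 V

Derivation:
Initial: C1(3μF, Q=20μC, V=6.67V), C2(5μF, Q=16μC, V=3.20V), C3(3μF, Q=9μC, V=3.00V)
Op 1: CLOSE 1-2: Q_total=36.00, C_total=8.00, V=4.50; Q1=13.50, Q2=22.50; dissipated=11.267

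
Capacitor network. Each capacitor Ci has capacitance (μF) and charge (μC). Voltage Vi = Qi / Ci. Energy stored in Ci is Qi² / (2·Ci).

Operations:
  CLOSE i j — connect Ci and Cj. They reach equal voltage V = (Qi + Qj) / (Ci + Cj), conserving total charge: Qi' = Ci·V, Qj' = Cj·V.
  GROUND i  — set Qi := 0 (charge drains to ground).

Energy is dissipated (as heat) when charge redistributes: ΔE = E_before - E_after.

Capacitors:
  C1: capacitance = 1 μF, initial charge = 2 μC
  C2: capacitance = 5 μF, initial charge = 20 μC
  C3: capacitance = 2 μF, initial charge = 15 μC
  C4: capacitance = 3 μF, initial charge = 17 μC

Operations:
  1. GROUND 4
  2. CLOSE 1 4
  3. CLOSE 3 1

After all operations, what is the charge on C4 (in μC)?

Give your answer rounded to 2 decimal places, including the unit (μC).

Answer: 1.50 μC

Derivation:
Initial: C1(1μF, Q=2μC, V=2.00V), C2(5μF, Q=20μC, V=4.00V), C3(2μF, Q=15μC, V=7.50V), C4(3μF, Q=17μC, V=5.67V)
Op 1: GROUND 4: Q4=0; energy lost=48.167
Op 2: CLOSE 1-4: Q_total=2.00, C_total=4.00, V=0.50; Q1=0.50, Q4=1.50; dissipated=1.500
Op 3: CLOSE 3-1: Q_total=15.50, C_total=3.00, V=5.17; Q3=10.33, Q1=5.17; dissipated=16.333
Final charges: Q1=5.17, Q2=20.00, Q3=10.33, Q4=1.50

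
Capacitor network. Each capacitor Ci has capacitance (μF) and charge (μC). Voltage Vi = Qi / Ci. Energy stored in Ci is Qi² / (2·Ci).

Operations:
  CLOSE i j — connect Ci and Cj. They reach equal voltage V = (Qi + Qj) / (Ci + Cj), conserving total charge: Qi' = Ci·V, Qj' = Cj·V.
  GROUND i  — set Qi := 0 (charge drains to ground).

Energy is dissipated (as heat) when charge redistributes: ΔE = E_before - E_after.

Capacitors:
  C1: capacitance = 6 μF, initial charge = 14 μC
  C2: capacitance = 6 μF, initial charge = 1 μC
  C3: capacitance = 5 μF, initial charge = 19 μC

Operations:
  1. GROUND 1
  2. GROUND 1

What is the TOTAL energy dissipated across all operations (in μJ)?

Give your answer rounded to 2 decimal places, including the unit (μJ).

Answer: 16.33 μJ

Derivation:
Initial: C1(6μF, Q=14μC, V=2.33V), C2(6μF, Q=1μC, V=0.17V), C3(5μF, Q=19μC, V=3.80V)
Op 1: GROUND 1: Q1=0; energy lost=16.333
Op 2: GROUND 1: Q1=0; energy lost=0.000
Total dissipated: 16.333 μJ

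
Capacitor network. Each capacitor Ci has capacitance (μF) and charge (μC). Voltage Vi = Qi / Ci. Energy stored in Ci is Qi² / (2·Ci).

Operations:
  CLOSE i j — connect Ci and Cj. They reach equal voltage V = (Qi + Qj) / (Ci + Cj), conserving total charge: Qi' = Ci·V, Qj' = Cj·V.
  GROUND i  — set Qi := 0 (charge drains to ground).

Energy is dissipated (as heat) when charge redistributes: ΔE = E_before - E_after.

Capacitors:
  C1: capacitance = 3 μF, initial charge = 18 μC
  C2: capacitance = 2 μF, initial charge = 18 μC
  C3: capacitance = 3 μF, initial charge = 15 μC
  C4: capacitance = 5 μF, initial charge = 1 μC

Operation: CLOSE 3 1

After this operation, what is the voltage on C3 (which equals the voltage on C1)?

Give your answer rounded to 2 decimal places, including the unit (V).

Initial: C1(3μF, Q=18μC, V=6.00V), C2(2μF, Q=18μC, V=9.00V), C3(3μF, Q=15μC, V=5.00V), C4(5μF, Q=1μC, V=0.20V)
Op 1: CLOSE 3-1: Q_total=33.00, C_total=6.00, V=5.50; Q3=16.50, Q1=16.50; dissipated=0.750

Answer: 5.50 V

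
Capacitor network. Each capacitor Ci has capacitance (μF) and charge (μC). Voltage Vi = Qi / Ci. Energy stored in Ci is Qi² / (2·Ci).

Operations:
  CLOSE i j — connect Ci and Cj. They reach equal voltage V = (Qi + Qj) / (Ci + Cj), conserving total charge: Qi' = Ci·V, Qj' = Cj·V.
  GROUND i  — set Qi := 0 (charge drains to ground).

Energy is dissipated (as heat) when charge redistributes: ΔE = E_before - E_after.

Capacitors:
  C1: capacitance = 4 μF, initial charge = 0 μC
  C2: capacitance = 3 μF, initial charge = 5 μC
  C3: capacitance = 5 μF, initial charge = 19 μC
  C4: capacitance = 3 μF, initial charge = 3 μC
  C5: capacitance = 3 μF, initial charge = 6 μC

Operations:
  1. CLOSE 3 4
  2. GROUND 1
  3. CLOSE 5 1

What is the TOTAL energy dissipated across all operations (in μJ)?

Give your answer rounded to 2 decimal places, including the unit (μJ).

Initial: C1(4μF, Q=0μC, V=0.00V), C2(3μF, Q=5μC, V=1.67V), C3(5μF, Q=19μC, V=3.80V), C4(3μF, Q=3μC, V=1.00V), C5(3μF, Q=6μC, V=2.00V)
Op 1: CLOSE 3-4: Q_total=22.00, C_total=8.00, V=2.75; Q3=13.75, Q4=8.25; dissipated=7.350
Op 2: GROUND 1: Q1=0; energy lost=0.000
Op 3: CLOSE 5-1: Q_total=6.00, C_total=7.00, V=0.86; Q5=2.57, Q1=3.43; dissipated=3.429
Total dissipated: 10.779 μJ

Answer: 10.78 μJ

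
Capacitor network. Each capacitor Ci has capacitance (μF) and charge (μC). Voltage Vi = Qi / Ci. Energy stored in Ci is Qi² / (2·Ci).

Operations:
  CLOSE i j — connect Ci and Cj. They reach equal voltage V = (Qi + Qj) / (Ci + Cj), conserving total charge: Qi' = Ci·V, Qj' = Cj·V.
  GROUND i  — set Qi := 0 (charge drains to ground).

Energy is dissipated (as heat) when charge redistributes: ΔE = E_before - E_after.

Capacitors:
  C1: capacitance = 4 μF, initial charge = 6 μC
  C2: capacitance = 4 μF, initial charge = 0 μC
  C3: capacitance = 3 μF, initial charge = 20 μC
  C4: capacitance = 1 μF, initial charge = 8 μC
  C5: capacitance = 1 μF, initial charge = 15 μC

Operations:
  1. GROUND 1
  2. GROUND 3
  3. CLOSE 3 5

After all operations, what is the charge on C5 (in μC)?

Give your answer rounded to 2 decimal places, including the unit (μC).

Initial: C1(4μF, Q=6μC, V=1.50V), C2(4μF, Q=0μC, V=0.00V), C3(3μF, Q=20μC, V=6.67V), C4(1μF, Q=8μC, V=8.00V), C5(1μF, Q=15μC, V=15.00V)
Op 1: GROUND 1: Q1=0; energy lost=4.500
Op 2: GROUND 3: Q3=0; energy lost=66.667
Op 3: CLOSE 3-5: Q_total=15.00, C_total=4.00, V=3.75; Q3=11.25, Q5=3.75; dissipated=84.375
Final charges: Q1=0.00, Q2=0.00, Q3=11.25, Q4=8.00, Q5=3.75

Answer: 3.75 μC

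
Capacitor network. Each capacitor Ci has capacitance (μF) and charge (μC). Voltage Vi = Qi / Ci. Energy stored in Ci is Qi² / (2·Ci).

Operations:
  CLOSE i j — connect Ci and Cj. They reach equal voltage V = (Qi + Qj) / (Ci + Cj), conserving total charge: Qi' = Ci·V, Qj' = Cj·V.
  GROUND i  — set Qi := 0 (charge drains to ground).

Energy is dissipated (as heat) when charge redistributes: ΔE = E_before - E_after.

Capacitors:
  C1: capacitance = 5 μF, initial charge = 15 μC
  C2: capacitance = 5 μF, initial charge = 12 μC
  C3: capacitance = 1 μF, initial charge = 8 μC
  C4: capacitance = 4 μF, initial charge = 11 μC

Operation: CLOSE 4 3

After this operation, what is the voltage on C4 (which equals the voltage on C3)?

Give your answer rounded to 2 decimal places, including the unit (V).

Initial: C1(5μF, Q=15μC, V=3.00V), C2(5μF, Q=12μC, V=2.40V), C3(1μF, Q=8μC, V=8.00V), C4(4μF, Q=11μC, V=2.75V)
Op 1: CLOSE 4-3: Q_total=19.00, C_total=5.00, V=3.80; Q4=15.20, Q3=3.80; dissipated=11.025

Answer: 3.80 V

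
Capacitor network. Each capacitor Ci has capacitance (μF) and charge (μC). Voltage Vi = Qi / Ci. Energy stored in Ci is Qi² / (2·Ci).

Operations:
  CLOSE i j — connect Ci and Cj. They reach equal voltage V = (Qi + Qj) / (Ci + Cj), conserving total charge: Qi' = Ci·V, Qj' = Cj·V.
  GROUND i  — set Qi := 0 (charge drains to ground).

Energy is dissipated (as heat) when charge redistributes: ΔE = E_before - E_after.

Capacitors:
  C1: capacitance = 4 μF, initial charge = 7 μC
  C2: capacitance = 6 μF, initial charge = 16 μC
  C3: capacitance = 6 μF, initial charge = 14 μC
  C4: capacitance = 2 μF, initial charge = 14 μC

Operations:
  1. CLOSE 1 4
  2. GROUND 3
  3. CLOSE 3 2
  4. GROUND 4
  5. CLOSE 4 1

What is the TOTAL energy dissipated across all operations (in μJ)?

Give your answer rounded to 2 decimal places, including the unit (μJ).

Initial: C1(4μF, Q=7μC, V=1.75V), C2(6μF, Q=16μC, V=2.67V), C3(6μF, Q=14μC, V=2.33V), C4(2μF, Q=14μC, V=7.00V)
Op 1: CLOSE 1-4: Q_total=21.00, C_total=6.00, V=3.50; Q1=14.00, Q4=7.00; dissipated=18.375
Op 2: GROUND 3: Q3=0; energy lost=16.333
Op 3: CLOSE 3-2: Q_total=16.00, C_total=12.00, V=1.33; Q3=8.00, Q2=8.00; dissipated=10.667
Op 4: GROUND 4: Q4=0; energy lost=12.250
Op 5: CLOSE 4-1: Q_total=14.00, C_total=6.00, V=2.33; Q4=4.67, Q1=9.33; dissipated=8.167
Total dissipated: 65.792 μJ

Answer: 65.79 μJ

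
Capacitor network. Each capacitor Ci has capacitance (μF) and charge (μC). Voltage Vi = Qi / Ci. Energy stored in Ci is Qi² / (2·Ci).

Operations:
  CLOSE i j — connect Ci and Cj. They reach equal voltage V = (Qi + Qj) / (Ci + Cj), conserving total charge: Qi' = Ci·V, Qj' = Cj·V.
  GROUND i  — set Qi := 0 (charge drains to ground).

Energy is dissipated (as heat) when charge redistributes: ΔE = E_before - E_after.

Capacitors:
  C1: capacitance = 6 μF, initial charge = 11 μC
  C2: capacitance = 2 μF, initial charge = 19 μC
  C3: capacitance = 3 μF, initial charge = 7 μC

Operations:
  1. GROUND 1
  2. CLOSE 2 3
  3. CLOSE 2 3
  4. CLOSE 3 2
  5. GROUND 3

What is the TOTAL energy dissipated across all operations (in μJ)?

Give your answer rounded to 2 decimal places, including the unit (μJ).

Initial: C1(6μF, Q=11μC, V=1.83V), C2(2μF, Q=19μC, V=9.50V), C3(3μF, Q=7μC, V=2.33V)
Op 1: GROUND 1: Q1=0; energy lost=10.083
Op 2: CLOSE 2-3: Q_total=26.00, C_total=5.00, V=5.20; Q2=10.40, Q3=15.60; dissipated=30.817
Op 3: CLOSE 2-3: Q_total=26.00, C_total=5.00, V=5.20; Q2=10.40, Q3=15.60; dissipated=0.000
Op 4: CLOSE 3-2: Q_total=26.00, C_total=5.00, V=5.20; Q3=15.60, Q2=10.40; dissipated=0.000
Op 5: GROUND 3: Q3=0; energy lost=40.560
Total dissipated: 81.460 μJ

Answer: 81.46 μJ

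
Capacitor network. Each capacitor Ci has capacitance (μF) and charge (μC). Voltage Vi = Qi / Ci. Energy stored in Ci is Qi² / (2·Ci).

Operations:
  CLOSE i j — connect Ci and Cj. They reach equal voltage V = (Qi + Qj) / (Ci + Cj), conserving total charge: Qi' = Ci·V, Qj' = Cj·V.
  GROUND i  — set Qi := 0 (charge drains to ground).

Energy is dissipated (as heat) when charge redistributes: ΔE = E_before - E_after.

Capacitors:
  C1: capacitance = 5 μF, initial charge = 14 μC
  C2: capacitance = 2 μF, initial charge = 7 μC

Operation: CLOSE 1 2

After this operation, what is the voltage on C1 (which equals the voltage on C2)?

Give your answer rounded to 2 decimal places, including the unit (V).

Answer: 3.00 V

Derivation:
Initial: C1(5μF, Q=14μC, V=2.80V), C2(2μF, Q=7μC, V=3.50V)
Op 1: CLOSE 1-2: Q_total=21.00, C_total=7.00, V=3.00; Q1=15.00, Q2=6.00; dissipated=0.350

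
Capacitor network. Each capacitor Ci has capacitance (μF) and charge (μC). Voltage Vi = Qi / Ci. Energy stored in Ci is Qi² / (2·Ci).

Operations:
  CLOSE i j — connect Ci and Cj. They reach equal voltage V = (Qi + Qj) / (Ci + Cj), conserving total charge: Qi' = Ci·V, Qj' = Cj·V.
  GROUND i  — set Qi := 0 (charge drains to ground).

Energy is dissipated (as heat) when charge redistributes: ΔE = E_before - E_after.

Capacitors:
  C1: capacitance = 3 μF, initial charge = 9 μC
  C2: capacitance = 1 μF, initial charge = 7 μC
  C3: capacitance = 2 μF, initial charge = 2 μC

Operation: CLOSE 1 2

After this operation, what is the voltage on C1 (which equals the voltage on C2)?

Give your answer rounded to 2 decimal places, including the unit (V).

Initial: C1(3μF, Q=9μC, V=3.00V), C2(1μF, Q=7μC, V=7.00V), C3(2μF, Q=2μC, V=1.00V)
Op 1: CLOSE 1-2: Q_total=16.00, C_total=4.00, V=4.00; Q1=12.00, Q2=4.00; dissipated=6.000

Answer: 4.00 V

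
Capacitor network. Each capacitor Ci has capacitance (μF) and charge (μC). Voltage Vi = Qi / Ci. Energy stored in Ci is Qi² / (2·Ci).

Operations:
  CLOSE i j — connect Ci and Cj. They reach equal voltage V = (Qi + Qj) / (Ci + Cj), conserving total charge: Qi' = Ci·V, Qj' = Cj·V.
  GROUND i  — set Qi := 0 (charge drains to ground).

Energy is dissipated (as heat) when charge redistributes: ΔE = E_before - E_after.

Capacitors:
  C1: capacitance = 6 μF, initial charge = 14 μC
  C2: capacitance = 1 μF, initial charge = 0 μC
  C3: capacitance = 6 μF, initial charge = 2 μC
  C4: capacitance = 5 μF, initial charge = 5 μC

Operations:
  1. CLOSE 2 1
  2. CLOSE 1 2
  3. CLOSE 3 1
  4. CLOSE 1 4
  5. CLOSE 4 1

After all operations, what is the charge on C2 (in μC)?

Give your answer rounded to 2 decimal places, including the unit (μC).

Answer: 2.00 μC

Derivation:
Initial: C1(6μF, Q=14μC, V=2.33V), C2(1μF, Q=0μC, V=0.00V), C3(6μF, Q=2μC, V=0.33V), C4(5μF, Q=5μC, V=1.00V)
Op 1: CLOSE 2-1: Q_total=14.00, C_total=7.00, V=2.00; Q2=2.00, Q1=12.00; dissipated=2.333
Op 2: CLOSE 1-2: Q_total=14.00, C_total=7.00, V=2.00; Q1=12.00, Q2=2.00; dissipated=0.000
Op 3: CLOSE 3-1: Q_total=14.00, C_total=12.00, V=1.17; Q3=7.00, Q1=7.00; dissipated=4.167
Op 4: CLOSE 1-4: Q_total=12.00, C_total=11.00, V=1.09; Q1=6.55, Q4=5.45; dissipated=0.038
Op 5: CLOSE 4-1: Q_total=12.00, C_total=11.00, V=1.09; Q4=5.45, Q1=6.55; dissipated=0.000
Final charges: Q1=6.55, Q2=2.00, Q3=7.00, Q4=5.45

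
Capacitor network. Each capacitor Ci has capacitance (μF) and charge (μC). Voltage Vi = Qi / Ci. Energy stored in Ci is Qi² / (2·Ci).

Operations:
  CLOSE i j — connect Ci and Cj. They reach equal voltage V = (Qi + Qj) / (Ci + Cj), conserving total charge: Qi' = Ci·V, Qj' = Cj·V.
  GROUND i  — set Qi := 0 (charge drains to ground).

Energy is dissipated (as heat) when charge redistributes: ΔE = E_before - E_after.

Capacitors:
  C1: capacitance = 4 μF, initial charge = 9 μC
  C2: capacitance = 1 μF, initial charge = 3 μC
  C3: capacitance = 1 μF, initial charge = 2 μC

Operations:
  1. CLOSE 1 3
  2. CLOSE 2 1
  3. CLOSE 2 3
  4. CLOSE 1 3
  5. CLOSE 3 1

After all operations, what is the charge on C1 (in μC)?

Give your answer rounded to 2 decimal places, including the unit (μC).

Answer: 9.38 μC

Derivation:
Initial: C1(4μF, Q=9μC, V=2.25V), C2(1μF, Q=3μC, V=3.00V), C3(1μF, Q=2μC, V=2.00V)
Op 1: CLOSE 1-3: Q_total=11.00, C_total=5.00, V=2.20; Q1=8.80, Q3=2.20; dissipated=0.025
Op 2: CLOSE 2-1: Q_total=11.80, C_total=5.00, V=2.36; Q2=2.36, Q1=9.44; dissipated=0.256
Op 3: CLOSE 2-3: Q_total=4.56, C_total=2.00, V=2.28; Q2=2.28, Q3=2.28; dissipated=0.006
Op 4: CLOSE 1-3: Q_total=11.72, C_total=5.00, V=2.34; Q1=9.38, Q3=2.34; dissipated=0.003
Op 5: CLOSE 3-1: Q_total=11.72, C_total=5.00, V=2.34; Q3=2.34, Q1=9.38; dissipated=0.000
Final charges: Q1=9.38, Q2=2.28, Q3=2.34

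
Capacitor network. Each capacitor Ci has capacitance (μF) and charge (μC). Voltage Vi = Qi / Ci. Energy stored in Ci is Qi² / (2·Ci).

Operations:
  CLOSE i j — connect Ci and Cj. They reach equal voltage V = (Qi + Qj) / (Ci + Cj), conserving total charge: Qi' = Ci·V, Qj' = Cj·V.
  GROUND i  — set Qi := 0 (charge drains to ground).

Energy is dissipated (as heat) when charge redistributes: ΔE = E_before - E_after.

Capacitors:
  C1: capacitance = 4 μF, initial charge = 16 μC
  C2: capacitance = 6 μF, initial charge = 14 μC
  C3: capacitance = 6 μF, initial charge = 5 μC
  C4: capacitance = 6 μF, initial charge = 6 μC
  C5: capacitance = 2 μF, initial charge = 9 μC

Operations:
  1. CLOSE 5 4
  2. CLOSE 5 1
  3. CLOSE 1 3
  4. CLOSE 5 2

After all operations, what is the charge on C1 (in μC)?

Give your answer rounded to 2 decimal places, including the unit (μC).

Initial: C1(4μF, Q=16μC, V=4.00V), C2(6μF, Q=14μC, V=2.33V), C3(6μF, Q=5μC, V=0.83V), C4(6μF, Q=6μC, V=1.00V), C5(2μF, Q=9μC, V=4.50V)
Op 1: CLOSE 5-4: Q_total=15.00, C_total=8.00, V=1.88; Q5=3.75, Q4=11.25; dissipated=9.188
Op 2: CLOSE 5-1: Q_total=19.75, C_total=6.00, V=3.29; Q5=6.58, Q1=13.17; dissipated=3.010
Op 3: CLOSE 1-3: Q_total=18.17, C_total=10.00, V=1.82; Q1=7.27, Q3=10.90; dissipated=7.252
Op 4: CLOSE 5-2: Q_total=20.58, C_total=8.00, V=2.57; Q5=5.15, Q2=15.44; dissipated=0.689
Final charges: Q1=7.27, Q2=15.44, Q3=10.90, Q4=11.25, Q5=5.15

Answer: 7.27 μC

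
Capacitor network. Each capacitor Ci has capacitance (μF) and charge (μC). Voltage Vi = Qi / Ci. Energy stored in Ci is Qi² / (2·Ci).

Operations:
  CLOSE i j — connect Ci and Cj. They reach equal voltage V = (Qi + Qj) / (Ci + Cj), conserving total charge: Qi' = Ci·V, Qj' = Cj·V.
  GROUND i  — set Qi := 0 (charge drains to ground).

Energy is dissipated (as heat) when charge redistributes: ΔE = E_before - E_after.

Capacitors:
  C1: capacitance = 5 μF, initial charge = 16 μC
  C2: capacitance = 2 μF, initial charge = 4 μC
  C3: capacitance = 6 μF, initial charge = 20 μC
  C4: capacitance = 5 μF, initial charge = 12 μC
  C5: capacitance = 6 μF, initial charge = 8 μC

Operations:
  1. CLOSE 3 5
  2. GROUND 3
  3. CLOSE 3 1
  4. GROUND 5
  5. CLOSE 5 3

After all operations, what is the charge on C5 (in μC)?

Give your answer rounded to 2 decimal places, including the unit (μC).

Answer: 4.36 μC

Derivation:
Initial: C1(5μF, Q=16μC, V=3.20V), C2(2μF, Q=4μC, V=2.00V), C3(6μF, Q=20μC, V=3.33V), C4(5μF, Q=12μC, V=2.40V), C5(6μF, Q=8μC, V=1.33V)
Op 1: CLOSE 3-5: Q_total=28.00, C_total=12.00, V=2.33; Q3=14.00, Q5=14.00; dissipated=6.000
Op 2: GROUND 3: Q3=0; energy lost=16.333
Op 3: CLOSE 3-1: Q_total=16.00, C_total=11.00, V=1.45; Q3=8.73, Q1=7.27; dissipated=13.964
Op 4: GROUND 5: Q5=0; energy lost=16.333
Op 5: CLOSE 5-3: Q_total=8.73, C_total=12.00, V=0.73; Q5=4.36, Q3=4.36; dissipated=3.174
Final charges: Q1=7.27, Q2=4.00, Q3=4.36, Q4=12.00, Q5=4.36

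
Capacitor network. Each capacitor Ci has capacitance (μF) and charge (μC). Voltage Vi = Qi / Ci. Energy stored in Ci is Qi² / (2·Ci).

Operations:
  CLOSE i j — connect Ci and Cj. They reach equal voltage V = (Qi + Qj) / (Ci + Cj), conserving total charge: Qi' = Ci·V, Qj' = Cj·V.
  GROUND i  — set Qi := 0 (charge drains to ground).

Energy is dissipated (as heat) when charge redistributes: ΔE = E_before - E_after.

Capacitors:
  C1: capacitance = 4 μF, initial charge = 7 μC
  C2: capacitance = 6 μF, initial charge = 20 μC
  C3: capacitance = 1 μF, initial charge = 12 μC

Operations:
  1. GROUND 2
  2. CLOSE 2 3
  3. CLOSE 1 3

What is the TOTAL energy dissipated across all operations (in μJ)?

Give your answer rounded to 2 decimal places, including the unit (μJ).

Initial: C1(4μF, Q=7μC, V=1.75V), C2(6μF, Q=20μC, V=3.33V), C3(1μF, Q=12μC, V=12.00V)
Op 1: GROUND 2: Q2=0; energy lost=33.333
Op 2: CLOSE 2-3: Q_total=12.00, C_total=7.00, V=1.71; Q2=10.29, Q3=1.71; dissipated=61.714
Op 3: CLOSE 1-3: Q_total=8.71, C_total=5.00, V=1.74; Q1=6.97, Q3=1.74; dissipated=0.001
Total dissipated: 95.048 μJ

Answer: 95.05 μJ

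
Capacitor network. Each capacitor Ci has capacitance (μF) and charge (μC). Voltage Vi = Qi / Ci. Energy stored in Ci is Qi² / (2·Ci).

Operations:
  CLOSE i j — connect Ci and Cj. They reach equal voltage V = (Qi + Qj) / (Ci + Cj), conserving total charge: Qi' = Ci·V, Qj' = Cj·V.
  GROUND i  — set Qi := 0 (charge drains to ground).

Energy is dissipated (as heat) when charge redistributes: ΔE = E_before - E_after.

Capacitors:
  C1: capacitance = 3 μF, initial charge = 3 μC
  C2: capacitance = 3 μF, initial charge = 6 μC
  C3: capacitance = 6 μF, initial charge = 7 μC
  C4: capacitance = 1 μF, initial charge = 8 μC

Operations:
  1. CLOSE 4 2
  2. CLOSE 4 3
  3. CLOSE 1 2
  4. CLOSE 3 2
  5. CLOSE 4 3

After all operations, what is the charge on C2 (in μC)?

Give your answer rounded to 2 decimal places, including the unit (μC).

Answer: 5.25 μC

Derivation:
Initial: C1(3μF, Q=3μC, V=1.00V), C2(3μF, Q=6μC, V=2.00V), C3(6μF, Q=7μC, V=1.17V), C4(1μF, Q=8μC, V=8.00V)
Op 1: CLOSE 4-2: Q_total=14.00, C_total=4.00, V=3.50; Q4=3.50, Q2=10.50; dissipated=13.500
Op 2: CLOSE 4-3: Q_total=10.50, C_total=7.00, V=1.50; Q4=1.50, Q3=9.00; dissipated=2.333
Op 3: CLOSE 1-2: Q_total=13.50, C_total=6.00, V=2.25; Q1=6.75, Q2=6.75; dissipated=4.688
Op 4: CLOSE 3-2: Q_total=15.75, C_total=9.00, V=1.75; Q3=10.50, Q2=5.25; dissipated=0.562
Op 5: CLOSE 4-3: Q_total=12.00, C_total=7.00, V=1.71; Q4=1.71, Q3=10.29; dissipated=0.027
Final charges: Q1=6.75, Q2=5.25, Q3=10.29, Q4=1.71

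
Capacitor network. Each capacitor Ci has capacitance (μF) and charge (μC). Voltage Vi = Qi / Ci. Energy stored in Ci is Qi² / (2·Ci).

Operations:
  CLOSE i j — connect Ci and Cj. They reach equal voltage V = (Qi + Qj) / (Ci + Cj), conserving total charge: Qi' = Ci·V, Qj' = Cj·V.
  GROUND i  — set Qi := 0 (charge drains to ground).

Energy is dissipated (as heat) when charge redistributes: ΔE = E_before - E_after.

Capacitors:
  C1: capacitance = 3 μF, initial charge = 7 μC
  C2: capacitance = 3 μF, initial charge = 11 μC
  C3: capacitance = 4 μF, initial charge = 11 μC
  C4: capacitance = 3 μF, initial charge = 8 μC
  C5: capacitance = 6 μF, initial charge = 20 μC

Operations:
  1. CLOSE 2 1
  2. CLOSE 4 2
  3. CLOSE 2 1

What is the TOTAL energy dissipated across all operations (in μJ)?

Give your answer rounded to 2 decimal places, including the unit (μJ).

Initial: C1(3μF, Q=7μC, V=2.33V), C2(3μF, Q=11μC, V=3.67V), C3(4μF, Q=11μC, V=2.75V), C4(3μF, Q=8μC, V=2.67V), C5(6μF, Q=20μC, V=3.33V)
Op 1: CLOSE 2-1: Q_total=18.00, C_total=6.00, V=3.00; Q2=9.00, Q1=9.00; dissipated=1.333
Op 2: CLOSE 4-2: Q_total=17.00, C_total=6.00, V=2.83; Q4=8.50, Q2=8.50; dissipated=0.083
Op 3: CLOSE 2-1: Q_total=17.50, C_total=6.00, V=2.92; Q2=8.75, Q1=8.75; dissipated=0.021
Total dissipated: 1.438 μJ

Answer: 1.44 μJ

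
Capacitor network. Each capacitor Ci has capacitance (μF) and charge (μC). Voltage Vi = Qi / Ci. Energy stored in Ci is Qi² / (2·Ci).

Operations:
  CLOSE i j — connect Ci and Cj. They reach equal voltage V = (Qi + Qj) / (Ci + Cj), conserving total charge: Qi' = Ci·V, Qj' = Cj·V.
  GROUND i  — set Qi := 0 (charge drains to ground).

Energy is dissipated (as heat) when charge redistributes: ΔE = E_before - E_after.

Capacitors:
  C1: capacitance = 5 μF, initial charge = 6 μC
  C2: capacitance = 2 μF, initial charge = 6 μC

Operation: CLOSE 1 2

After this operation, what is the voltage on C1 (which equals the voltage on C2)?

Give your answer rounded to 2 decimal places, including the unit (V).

Answer: 1.71 V

Derivation:
Initial: C1(5μF, Q=6μC, V=1.20V), C2(2μF, Q=6μC, V=3.00V)
Op 1: CLOSE 1-2: Q_total=12.00, C_total=7.00, V=1.71; Q1=8.57, Q2=3.43; dissipated=2.314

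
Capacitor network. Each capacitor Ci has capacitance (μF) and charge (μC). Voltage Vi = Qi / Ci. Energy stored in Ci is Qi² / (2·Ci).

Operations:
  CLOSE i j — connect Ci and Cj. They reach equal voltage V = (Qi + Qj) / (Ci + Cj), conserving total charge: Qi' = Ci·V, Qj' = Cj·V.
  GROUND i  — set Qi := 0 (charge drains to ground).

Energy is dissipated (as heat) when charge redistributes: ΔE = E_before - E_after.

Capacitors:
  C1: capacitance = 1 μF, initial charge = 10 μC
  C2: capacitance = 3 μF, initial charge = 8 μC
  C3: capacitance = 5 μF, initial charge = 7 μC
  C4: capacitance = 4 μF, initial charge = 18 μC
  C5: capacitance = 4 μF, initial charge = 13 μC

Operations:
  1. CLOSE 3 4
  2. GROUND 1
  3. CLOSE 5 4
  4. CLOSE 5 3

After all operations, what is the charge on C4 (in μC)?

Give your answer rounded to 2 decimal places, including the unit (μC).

Answer: 12.06 μC

Derivation:
Initial: C1(1μF, Q=10μC, V=10.00V), C2(3μF, Q=8μC, V=2.67V), C3(5μF, Q=7μC, V=1.40V), C4(4μF, Q=18μC, V=4.50V), C5(4μF, Q=13μC, V=3.25V)
Op 1: CLOSE 3-4: Q_total=25.00, C_total=9.00, V=2.78; Q3=13.89, Q4=11.11; dissipated=10.678
Op 2: GROUND 1: Q1=0; energy lost=50.000
Op 3: CLOSE 5-4: Q_total=24.11, C_total=8.00, V=3.01; Q5=12.06, Q4=12.06; dissipated=0.223
Op 4: CLOSE 5-3: Q_total=25.94, C_total=9.00, V=2.88; Q5=11.53, Q3=14.41; dissipated=0.062
Final charges: Q1=0.00, Q2=8.00, Q3=14.41, Q4=12.06, Q5=11.53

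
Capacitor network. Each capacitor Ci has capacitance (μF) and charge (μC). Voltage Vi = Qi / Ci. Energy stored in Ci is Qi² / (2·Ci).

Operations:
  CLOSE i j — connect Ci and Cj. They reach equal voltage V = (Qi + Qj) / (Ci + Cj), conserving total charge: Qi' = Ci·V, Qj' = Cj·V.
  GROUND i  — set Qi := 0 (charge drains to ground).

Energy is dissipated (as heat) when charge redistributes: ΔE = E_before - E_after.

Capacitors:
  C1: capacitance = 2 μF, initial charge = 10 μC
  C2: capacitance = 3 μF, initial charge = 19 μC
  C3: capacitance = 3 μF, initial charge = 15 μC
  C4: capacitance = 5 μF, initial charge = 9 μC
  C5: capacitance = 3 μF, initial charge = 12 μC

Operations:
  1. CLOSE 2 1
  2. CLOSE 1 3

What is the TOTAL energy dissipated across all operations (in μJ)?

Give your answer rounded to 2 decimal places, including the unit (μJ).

Answer: 1.45 μJ

Derivation:
Initial: C1(2μF, Q=10μC, V=5.00V), C2(3μF, Q=19μC, V=6.33V), C3(3μF, Q=15μC, V=5.00V), C4(5μF, Q=9μC, V=1.80V), C5(3μF, Q=12μC, V=4.00V)
Op 1: CLOSE 2-1: Q_total=29.00, C_total=5.00, V=5.80; Q2=17.40, Q1=11.60; dissipated=1.067
Op 2: CLOSE 1-3: Q_total=26.60, C_total=5.00, V=5.32; Q1=10.64, Q3=15.96; dissipated=0.384
Total dissipated: 1.451 μJ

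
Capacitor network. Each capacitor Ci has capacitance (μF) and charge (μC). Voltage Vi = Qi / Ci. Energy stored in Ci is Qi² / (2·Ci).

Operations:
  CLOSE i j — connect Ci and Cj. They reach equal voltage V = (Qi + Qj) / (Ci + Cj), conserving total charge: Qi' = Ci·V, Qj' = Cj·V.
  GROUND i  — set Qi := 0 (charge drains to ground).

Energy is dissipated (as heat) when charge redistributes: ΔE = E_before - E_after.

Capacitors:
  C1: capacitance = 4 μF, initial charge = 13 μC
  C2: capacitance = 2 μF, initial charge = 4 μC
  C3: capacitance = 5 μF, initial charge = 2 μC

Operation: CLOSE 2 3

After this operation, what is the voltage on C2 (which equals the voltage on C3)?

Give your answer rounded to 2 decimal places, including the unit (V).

Answer: 0.86 V

Derivation:
Initial: C1(4μF, Q=13μC, V=3.25V), C2(2μF, Q=4μC, V=2.00V), C3(5μF, Q=2μC, V=0.40V)
Op 1: CLOSE 2-3: Q_total=6.00, C_total=7.00, V=0.86; Q2=1.71, Q3=4.29; dissipated=1.829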